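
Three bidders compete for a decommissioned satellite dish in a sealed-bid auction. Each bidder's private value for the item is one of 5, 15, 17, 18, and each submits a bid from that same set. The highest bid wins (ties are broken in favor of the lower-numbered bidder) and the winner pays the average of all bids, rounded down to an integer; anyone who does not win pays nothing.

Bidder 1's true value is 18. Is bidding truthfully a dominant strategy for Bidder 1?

No

Consider the case where Bidder 2 bids 5 and Bidder 3 bids 5.
Truthful bid 18: wins, pays 9, utility 18 - 9 = 9.
Bid 5 instead: wins, pays 5, utility 18 - 5 = 13.
Since 13 > 9, bidding 5 is strictly better here, so truthful bidding is not dominant.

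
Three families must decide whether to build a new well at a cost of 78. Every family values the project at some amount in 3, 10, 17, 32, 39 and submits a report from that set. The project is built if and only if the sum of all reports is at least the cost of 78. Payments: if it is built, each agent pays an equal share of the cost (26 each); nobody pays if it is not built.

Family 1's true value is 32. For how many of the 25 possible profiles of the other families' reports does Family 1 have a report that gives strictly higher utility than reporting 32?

Others report (3, 39): truth gives 0; report 39 gives 6 > 0. Violating.
Others report (10, 32): truth gives 0; report 39 gives 6 > 0. Violating.
Others report (32, 10): truth gives 0; report 39 gives 6 > 0. Violating.
Others report (39, 3): truth gives 0; report 39 gives 6 > 0. Violating.
Others report (3, 3): truth gives 0; no alternative beats it.
Others report (3, 10): truth gives 0; no alternative beats it.
(Checking all 25 profiles: 4 have a profitable deviation, 21 do not.)

4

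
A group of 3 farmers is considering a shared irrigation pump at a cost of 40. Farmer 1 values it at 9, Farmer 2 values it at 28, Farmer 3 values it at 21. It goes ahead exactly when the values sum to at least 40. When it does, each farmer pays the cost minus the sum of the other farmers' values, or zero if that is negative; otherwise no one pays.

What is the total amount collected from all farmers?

Total value 58 ≥ cost 40, so it is built.
Farmer 1: others sum to 49; max(0, 40 - 49) = 0.
Farmer 2: others sum to 30; max(0, 40 - 30) = 10.
Farmer 3: others sum to 37; max(0, 40 - 37) = 3.
Total collected = 0 + 10 + 3 = 13.

13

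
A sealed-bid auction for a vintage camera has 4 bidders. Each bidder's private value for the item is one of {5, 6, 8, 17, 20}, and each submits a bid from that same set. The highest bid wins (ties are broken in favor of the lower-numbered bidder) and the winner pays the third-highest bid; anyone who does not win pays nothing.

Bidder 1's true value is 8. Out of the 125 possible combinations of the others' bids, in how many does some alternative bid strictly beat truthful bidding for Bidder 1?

Others bid (5, 5, 17): truth gives 0; bid 17 gives 3 > 0. Violating.
Others bid (5, 5, 20): truth gives 0; bid 20 gives 3 > 0. Violating.
Others bid (5, 6, 17): truth gives 0; bid 17 gives 2 > 0. Violating.
Others bid (5, 6, 20): truth gives 0; bid 20 gives 2 > 0. Violating.
Others bid (5, 5, 5): truth gives 3; no alternative beats it.
Others bid (5, 5, 6): truth gives 3; no alternative beats it.
(Checking all 125 profiles: 24 have a profitable deviation, 101 do not.)

24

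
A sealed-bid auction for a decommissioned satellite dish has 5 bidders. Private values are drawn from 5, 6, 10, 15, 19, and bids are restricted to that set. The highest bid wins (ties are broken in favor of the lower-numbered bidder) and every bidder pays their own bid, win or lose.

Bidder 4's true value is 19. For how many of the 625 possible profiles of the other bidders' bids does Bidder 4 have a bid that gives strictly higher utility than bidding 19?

Others bid (5, 5, 5, 5): truth gives 0; bid 6 gives 13 > 0. Violating.
Others bid (5, 5, 5, 6): truth gives 0; bid 6 gives 13 > 0. Violating.
Others bid (5, 5, 5, 10): truth gives 0; bid 10 gives 9 > 0. Violating.
Others bid (5, 5, 5, 15): truth gives 0; bid 15 gives 4 > 0. Violating.
Others bid (5, 5, 5, 19): truth gives 0; no alternative beats it.
Others bid (5, 5, 6, 19): truth gives 0; no alternative beats it.
(Checking all 625 profiles: 413 have a profitable deviation, 212 do not.)

413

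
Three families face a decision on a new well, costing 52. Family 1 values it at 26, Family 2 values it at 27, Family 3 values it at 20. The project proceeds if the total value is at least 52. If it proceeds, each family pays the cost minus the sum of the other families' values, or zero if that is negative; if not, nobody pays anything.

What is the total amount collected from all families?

11

Total value 73 ≥ cost 52, so it is built.
Family 1: others sum to 47; max(0, 52 - 47) = 5.
Family 2: others sum to 46; max(0, 52 - 46) = 6.
Family 3: others sum to 53; max(0, 52 - 53) = 0.
Total collected = 5 + 6 + 0 = 11.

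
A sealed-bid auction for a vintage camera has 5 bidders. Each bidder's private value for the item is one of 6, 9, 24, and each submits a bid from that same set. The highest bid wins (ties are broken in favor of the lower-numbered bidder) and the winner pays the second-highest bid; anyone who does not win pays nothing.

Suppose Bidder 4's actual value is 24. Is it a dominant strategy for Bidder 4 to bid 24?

Check each profile of the others' bids and compare truth against every alternative bid.
Others bid (6, 6, 9, 6): truth gives 15, best alternative gives 0.
Others bid (6, 6, 9, 9): truth gives 15, best alternative gives 0.
Others bid (6, 9, 6, 6): truth gives 15, best alternative gives 0.
Others bid (6, 9, 6, 9): truth gives 15, best alternative gives 0.
Others bid (6, 9, 9, 6): truth gives 15, best alternative gives 0.
Others bid (6, 9, 9, 9): truth gives 15, best alternative gives 0.
(Remaining 75 profiles checked similarly; truth is weakly best in each.)
In every case the truthful bid is at least as good as any alternative, so it is a dominant strategy.

Yes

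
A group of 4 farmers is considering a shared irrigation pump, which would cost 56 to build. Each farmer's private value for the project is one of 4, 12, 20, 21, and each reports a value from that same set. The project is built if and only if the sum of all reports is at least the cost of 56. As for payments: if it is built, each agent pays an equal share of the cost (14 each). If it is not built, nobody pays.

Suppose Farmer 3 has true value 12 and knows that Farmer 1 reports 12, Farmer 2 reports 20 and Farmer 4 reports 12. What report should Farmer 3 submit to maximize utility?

Report 4: project not built, utility 0.
Report 12: project built, pays 14, utility 12 - 14 = -2.
Report 20: project built, pays 14, utility 12 - 14 = -2.
Report 21: project built, pays 14, utility 12 - 14 = -2.
The best choice is 4 with utility 0.

4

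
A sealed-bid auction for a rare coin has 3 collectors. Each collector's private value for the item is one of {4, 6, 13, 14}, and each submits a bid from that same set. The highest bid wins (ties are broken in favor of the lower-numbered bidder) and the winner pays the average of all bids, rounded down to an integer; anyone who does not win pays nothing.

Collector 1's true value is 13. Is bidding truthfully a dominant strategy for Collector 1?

Consider the case where Collector 2 bids 4 and Collector 3 bids 4.
Truthful bid 13: wins, pays 7, utility 13 - 7 = 6.
Bid 4 instead: wins, pays 4, utility 13 - 4 = 9.
Since 9 > 6, bidding 4 is strictly better here, so truthful bidding is not dominant.

No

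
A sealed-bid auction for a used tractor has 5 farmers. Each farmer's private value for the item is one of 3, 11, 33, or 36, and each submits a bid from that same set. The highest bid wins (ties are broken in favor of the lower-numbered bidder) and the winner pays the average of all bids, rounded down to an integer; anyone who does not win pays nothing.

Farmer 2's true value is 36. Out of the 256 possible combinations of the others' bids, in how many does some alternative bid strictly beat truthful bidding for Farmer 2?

Others bid (3, 3, 3, 3): truth gives 27; bid 11 gives 32 > 27. Violating.
Others bid (3, 3, 3, 11): truth gives 25; bid 11 gives 30 > 25. Violating.
Others bid (3, 3, 11, 3): truth gives 25; bid 11 gives 30 > 25. Violating.
Others bid (3, 3, 11, 11): truth gives 24; bid 11 gives 29 > 24. Violating.
Others bid (3, 3, 3, 33): truth gives 21; no alternative beats it.
Others bid (3, 3, 3, 36): truth gives 20; no alternative beats it.
(Checking all 256 profiles: 32 have a profitable deviation, 224 do not.)

32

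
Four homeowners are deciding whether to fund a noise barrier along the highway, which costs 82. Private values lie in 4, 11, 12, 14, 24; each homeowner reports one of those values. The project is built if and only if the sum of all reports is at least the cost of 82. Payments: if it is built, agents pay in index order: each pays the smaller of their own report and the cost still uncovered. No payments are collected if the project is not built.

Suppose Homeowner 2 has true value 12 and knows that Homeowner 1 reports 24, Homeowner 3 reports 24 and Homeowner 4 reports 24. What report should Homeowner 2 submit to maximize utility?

Report 4: project not built, utility 0.
Report 11: project built, pays 11, utility 12 - 11 = 1.
Report 12: project built, pays 12, utility 12 - 12 = 0.
Report 14: project built, pays 14, utility 12 - 14 = -2.
Report 24: project built, pays 24, utility 12 - 24 = -12.
The best choice is 11 with utility 1.

11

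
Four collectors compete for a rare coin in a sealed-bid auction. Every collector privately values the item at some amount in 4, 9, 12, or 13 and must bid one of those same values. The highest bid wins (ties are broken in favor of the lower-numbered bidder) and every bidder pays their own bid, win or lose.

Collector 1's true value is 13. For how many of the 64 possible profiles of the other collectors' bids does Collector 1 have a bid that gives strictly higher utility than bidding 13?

Others bid (4, 4, 4): truth gives 0; bid 4 gives 9 > 0. Violating.
Others bid (4, 4, 9): truth gives 0; bid 9 gives 4 > 0. Violating.
Others bid (4, 4, 12): truth gives 0; bid 12 gives 1 > 0. Violating.
Others bid (4, 9, 4): truth gives 0; bid 9 gives 4 > 0. Violating.
Others bid (4, 4, 13): truth gives 0; no alternative beats it.
Others bid (4, 9, 13): truth gives 0; no alternative beats it.
(Checking all 64 profiles: 27 have a profitable deviation, 37 do not.)

27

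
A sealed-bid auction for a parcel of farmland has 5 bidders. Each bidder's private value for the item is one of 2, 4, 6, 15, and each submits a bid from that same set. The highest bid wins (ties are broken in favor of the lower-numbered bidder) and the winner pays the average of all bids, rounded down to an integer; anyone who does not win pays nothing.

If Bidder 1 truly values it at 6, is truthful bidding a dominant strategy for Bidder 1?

No

Consider the case where Bidder 2 bids 2, Bidder 3 bids 2, Bidder 4 bids 2 and Bidder 5 bids 4.
Truthful bid 6: wins, pays 3, utility 6 - 3 = 3.
Bid 4 instead: wins, pays 2, utility 6 - 2 = 4.
Since 4 > 3, bidding 4 is strictly better here, so truthful bidding is not dominant.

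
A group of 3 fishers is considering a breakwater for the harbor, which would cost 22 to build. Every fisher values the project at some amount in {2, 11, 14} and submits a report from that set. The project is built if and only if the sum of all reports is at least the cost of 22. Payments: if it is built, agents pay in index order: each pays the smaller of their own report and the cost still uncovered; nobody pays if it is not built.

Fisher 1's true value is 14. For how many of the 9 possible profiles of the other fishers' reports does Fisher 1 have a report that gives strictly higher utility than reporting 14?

Others report (2, 11): truth gives 0; report 11 gives 3 > 0. Violating.
Others report (2, 14): truth gives 0; report 11 gives 3 > 0. Violating.
Others report (11, 2): truth gives 0; report 11 gives 3 > 0. Violating.
Others report (11, 11): truth gives 0; report 2 gives 12 > 0. Violating.
Others report (2, 2): truth gives 0; no alternative beats it.
(Checking all 9 profiles: 8 have a profitable deviation, 1 does not.)

8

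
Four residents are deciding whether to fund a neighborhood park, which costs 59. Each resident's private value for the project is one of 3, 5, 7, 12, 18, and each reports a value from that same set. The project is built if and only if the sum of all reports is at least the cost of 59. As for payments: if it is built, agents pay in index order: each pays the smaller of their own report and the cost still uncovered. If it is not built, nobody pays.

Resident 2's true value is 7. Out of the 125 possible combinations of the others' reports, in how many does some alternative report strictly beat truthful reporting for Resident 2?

1

Others report (18, 18, 18): truth gives 0; report 5 gives 2 > 0. Violating.
Others report (3, 3, 3): truth gives 0; no alternative beats it.
Others report (3, 3, 5): truth gives 0; no alternative beats it.
(Checking all 125 profiles: 1 has a profitable deviation, 124 do not.)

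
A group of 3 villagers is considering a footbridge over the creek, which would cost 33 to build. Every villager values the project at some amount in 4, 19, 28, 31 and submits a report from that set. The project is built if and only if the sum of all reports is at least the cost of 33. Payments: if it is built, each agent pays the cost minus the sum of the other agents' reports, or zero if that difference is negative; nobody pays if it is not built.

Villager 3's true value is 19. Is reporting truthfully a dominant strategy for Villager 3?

Yes

Check each profile of the others' reports and compare truth against every alternative report.
Others report (4, 31): truth gives 19, best alternative gives 19.
Others report (19, 19): truth gives 19, best alternative gives 19.
Others report (19, 28): truth gives 19, best alternative gives 19.
Others report (19, 31): truth gives 19, best alternative gives 19.
Others report (28, 19): truth gives 19, best alternative gives 19.
Others report (28, 28): truth gives 19, best alternative gives 19.
(Remaining 10 profiles checked similarly; truth is weakly best in each.)
In every case the truthful report is at least as good as any alternative, so it is a dominant strategy.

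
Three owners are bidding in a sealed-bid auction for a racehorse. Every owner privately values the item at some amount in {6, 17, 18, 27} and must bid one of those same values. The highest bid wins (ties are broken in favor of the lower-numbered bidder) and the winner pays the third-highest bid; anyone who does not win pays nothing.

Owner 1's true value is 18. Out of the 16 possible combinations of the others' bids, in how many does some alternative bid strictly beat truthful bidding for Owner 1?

4

Others bid (6, 27): truth gives 0; bid 27 gives 12 > 0. Violating.
Others bid (17, 27): truth gives 0; bid 27 gives 1 > 0. Violating.
Others bid (27, 6): truth gives 0; bid 27 gives 12 > 0. Violating.
Others bid (27, 17): truth gives 0; bid 27 gives 1 > 0. Violating.
Others bid (6, 6): truth gives 12; no alternative beats it.
Others bid (6, 17): truth gives 12; no alternative beats it.
(Checking all 16 profiles: 4 have a profitable deviation, 12 do not.)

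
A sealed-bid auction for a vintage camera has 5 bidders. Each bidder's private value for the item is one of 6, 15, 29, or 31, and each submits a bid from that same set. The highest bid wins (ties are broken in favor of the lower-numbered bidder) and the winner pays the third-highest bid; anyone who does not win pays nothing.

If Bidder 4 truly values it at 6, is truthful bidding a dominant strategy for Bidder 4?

Yes

Check each profile of the others' bids and compare truth against every alternative bid.
Others bid (6, 6, 6, 6): truth gives 0, best alternative gives 0.
Others bid (6, 6, 6, 15): truth gives 0, best alternative gives 0.
Others bid (6, 6, 6, 29): truth gives 0, best alternative gives 0.
Others bid (6, 6, 6, 31): truth gives 0, best alternative gives 0.
Others bid (6, 6, 15, 6): truth gives 0, best alternative gives 0.
Others bid (6, 6, 15, 15): truth gives 0, best alternative gives 0.
(Remaining 250 profiles checked similarly; truth is weakly best in each.)
In every case the truthful bid is at least as good as any alternative, so it is a dominant strategy.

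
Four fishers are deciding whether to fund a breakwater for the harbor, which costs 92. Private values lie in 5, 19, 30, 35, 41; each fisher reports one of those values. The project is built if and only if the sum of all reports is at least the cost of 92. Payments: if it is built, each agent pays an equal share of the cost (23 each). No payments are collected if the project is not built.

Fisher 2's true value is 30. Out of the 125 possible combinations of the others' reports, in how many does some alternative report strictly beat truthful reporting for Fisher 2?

16

Others report (5, 5, 41): truth gives 0; report 41 gives 7 > 0. Violating.
Others report (5, 19, 30): truth gives 0; report 41 gives 7 > 0. Violating.
Others report (5, 19, 35): truth gives 0; report 35 gives 7 > 0. Violating.
Others report (5, 30, 19): truth gives 0; report 41 gives 7 > 0. Violating.
Others report (5, 5, 5): truth gives 0; no alternative beats it.
Others report (5, 5, 19): truth gives 0; no alternative beats it.
(Checking all 125 profiles: 16 have a profitable deviation, 109 do not.)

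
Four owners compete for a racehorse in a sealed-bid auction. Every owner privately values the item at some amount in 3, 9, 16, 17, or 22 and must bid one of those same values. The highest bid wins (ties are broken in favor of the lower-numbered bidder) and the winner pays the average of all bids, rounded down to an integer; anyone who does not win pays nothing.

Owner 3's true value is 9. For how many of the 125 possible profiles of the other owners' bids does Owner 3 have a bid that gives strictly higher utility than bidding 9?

Others bid (3, 9, 3): truth gives 0; bid 16 gives 2 > 0. Violating.
Others bid (9, 3, 3): truth gives 0; bid 16 gives 2 > 0. Violating.
Others bid (3, 3, 3): truth gives 5; no alternative beats it.
Others bid (3, 3, 9): truth gives 3; no alternative beats it.
(Checking all 125 profiles: 2 have a profitable deviation, 123 do not.)

2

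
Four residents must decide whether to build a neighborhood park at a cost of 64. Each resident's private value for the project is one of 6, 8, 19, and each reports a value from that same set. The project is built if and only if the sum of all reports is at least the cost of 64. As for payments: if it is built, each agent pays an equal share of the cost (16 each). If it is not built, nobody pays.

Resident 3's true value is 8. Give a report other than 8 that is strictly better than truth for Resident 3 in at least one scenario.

Suppose Resident 1 reports 19, Resident 2 reports 19 and Resident 4 reports 19.
Report 8: project built, pays 16, utility 8 - 16 = -8.
Report 6: project not built, utility 0.
So reporting 6 beats truth here (0 > -8).

6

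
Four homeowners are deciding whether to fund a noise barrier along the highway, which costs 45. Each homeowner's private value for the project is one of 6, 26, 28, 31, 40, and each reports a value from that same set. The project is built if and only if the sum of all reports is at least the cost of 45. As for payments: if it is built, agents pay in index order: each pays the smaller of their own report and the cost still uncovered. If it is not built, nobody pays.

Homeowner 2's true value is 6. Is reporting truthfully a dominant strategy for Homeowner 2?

Check each profile of the others' reports and compare truth against every alternative report.
Others report (6, 6, 26): truth gives 0, best alternative gives -20.
Others report (6, 6, 28): truth gives 0, best alternative gives -20.
Others report (6, 6, 31): truth gives 0, best alternative gives -20.
Others report (6, 6, 40): truth gives 0, best alternative gives -20.
Others report (6, 26, 6): truth gives 0, best alternative gives -20.
Others report (6, 26, 26): truth gives 0, best alternative gives -20.
(Remaining 119 profiles checked similarly; truth is weakly best in each.)
In every case the truthful report is at least as good as any alternative, so it is a dominant strategy.

Yes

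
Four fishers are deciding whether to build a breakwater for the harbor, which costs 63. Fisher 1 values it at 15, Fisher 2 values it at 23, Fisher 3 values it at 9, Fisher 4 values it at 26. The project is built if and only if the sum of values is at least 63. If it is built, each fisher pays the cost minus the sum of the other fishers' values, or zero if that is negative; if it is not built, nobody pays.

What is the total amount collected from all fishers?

Total value 73 ≥ cost 63, so it is built.
Fisher 1: others sum to 58; max(0, 63 - 58) = 5.
Fisher 2: others sum to 50; max(0, 63 - 50) = 13.
Fisher 3: others sum to 64; max(0, 63 - 64) = 0.
Fisher 4: others sum to 47; max(0, 63 - 47) = 16.
Total collected = 5 + 13 + 0 + 16 = 34.

34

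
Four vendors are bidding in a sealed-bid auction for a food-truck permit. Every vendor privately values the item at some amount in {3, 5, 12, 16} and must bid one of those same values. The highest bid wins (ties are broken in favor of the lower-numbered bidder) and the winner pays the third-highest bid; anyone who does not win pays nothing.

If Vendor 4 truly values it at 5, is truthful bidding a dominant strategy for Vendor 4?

No

Consider the case where Vendor 1 bids 3, Vendor 2 bids 3 and Vendor 3 bids 5.
Truthful bid 5: loses, pays 0, utility 0.
Bid 12 instead: wins, pays 3, utility 5 - 3 = 2.
Since 2 > 0, bidding 12 is strictly better here, so truthful bidding is not dominant.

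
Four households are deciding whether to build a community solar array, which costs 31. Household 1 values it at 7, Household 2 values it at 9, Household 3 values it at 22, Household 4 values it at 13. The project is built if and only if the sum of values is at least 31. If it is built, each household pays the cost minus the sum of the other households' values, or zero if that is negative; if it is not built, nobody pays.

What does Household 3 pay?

Total value 51 ≥ cost 31, so the project is built.
The other households' values sum to 29.
Cost minus that sum is 31 - 29 = 2.

2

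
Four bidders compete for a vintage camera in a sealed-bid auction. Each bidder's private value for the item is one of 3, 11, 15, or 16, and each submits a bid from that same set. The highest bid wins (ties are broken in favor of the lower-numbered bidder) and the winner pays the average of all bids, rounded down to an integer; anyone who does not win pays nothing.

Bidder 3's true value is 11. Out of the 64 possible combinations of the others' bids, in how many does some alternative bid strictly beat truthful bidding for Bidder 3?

Others bid (3, 3, 15): truth gives 0; bid 15 gives 2 > 0. Violating.
Others bid (3, 3, 16): truth gives 0; bid 16 gives 2 > 0. Violating.
Others bid (3, 11, 3): truth gives 0; bid 15 gives 3 > 0. Violating.
Others bid (3, 11, 11): truth gives 0; bid 15 gives 1 > 0. Violating.
Others bid (3, 3, 3): truth gives 6; no alternative beats it.
Others bid (3, 3, 11): truth gives 4; no alternative beats it.
(Checking all 64 profiles: 9 have a profitable deviation, 55 do not.)

9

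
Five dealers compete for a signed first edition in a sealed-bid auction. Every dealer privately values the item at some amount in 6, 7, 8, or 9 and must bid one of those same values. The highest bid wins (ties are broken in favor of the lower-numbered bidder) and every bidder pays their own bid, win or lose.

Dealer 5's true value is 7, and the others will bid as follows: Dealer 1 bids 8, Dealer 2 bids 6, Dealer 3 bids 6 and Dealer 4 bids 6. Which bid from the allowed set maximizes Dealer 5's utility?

9

Bid 6: loses but pays 6, utility -6.
Bid 7: loses but pays 7, utility -7.
Bid 8: loses but pays 8, utility -8.
Bid 9: wins, pays 9, utility 7 - 9 = -2.
The best choice is 9 with utility -2.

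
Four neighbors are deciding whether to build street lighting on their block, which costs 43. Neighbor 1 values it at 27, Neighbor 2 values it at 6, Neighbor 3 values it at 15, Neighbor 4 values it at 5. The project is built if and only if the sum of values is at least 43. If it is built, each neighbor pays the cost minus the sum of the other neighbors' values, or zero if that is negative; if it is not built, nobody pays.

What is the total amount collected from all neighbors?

Total value 53 ≥ cost 43, so it is built.
Neighbor 1: others sum to 26; max(0, 43 - 26) = 17.
Neighbor 2: others sum to 47; max(0, 43 - 47) = 0.
Neighbor 3: others sum to 38; max(0, 43 - 38) = 5.
Neighbor 4: others sum to 48; max(0, 43 - 48) = 0.
Total collected = 17 + 0 + 5 + 0 = 22.

22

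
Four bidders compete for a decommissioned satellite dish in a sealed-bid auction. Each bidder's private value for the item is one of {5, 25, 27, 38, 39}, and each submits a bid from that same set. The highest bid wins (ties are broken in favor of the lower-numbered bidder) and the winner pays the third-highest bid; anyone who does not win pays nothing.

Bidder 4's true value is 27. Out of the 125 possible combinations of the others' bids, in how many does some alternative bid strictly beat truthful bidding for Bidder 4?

24

Others bid (5, 5, 27): truth gives 0; bid 38 gives 22 > 0. Violating.
Others bid (5, 5, 38): truth gives 0; bid 39 gives 22 > 0. Violating.
Others bid (5, 25, 27): truth gives 0; bid 38 gives 2 > 0. Violating.
Others bid (5, 25, 38): truth gives 0; bid 39 gives 2 > 0. Violating.
Others bid (5, 5, 5): truth gives 22; no alternative beats it.
Others bid (5, 5, 25): truth gives 22; no alternative beats it.
(Checking all 125 profiles: 24 have a profitable deviation, 101 do not.)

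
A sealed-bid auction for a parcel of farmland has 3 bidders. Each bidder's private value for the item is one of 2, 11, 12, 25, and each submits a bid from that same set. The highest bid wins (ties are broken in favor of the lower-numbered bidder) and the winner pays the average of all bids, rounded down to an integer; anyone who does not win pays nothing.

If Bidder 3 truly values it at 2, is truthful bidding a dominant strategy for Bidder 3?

Check each profile of the others' bids and compare truth against every alternative bid.
Others bid (2, 2): truth gives 0, best alternative gives -3.
Others bid (2, 11): truth gives 0, best alternative gives 0.
Others bid (2, 12): truth gives 0, best alternative gives 0.
Others bid (2, 25): truth gives 0, best alternative gives 0.
Others bid (11, 2): truth gives 0, best alternative gives 0.
Others bid (11, 11): truth gives 0, best alternative gives 0.
(Remaining 10 profiles checked similarly; truth is weakly best in each.)
In every case the truthful bid is at least as good as any alternative, so it is a dominant strategy.

Yes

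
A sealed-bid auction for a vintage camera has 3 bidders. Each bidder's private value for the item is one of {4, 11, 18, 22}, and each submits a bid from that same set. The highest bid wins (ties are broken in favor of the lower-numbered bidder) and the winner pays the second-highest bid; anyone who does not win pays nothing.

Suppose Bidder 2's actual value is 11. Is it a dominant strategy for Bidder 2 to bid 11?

Check each profile of the others' bids and compare truth against every alternative bid.
Others bid (4, 4): truth gives 7, best alternative gives 7.
Others bid (4, 11): truth gives 0, best alternative gives 0.
Others bid (4, 18): truth gives 0, best alternative gives 0.
Others bid (4, 22): truth gives 0, best alternative gives 0.
Others bid (11, 4): truth gives 0, best alternative gives 0.
Others bid (11, 11): truth gives 0, best alternative gives 0.
(Remaining 10 profiles checked similarly; truth is weakly best in each.)
In every case the truthful bid is at least as good as any alternative, so it is a dominant strategy.

Yes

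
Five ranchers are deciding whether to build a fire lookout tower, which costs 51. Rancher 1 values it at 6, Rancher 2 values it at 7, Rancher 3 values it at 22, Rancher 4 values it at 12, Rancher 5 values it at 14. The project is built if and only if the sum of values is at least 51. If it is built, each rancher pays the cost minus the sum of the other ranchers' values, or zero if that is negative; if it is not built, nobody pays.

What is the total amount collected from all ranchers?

18

Total value 61 ≥ cost 51, so it is built.
Rancher 1: others sum to 55; max(0, 51 - 55) = 0.
Rancher 2: others sum to 54; max(0, 51 - 54) = 0.
Rancher 3: others sum to 39; max(0, 51 - 39) = 12.
Rancher 4: others sum to 49; max(0, 51 - 49) = 2.
Rancher 5: others sum to 47; max(0, 51 - 47) = 4.
Total collected = 0 + 0 + 12 + 2 + 4 = 18.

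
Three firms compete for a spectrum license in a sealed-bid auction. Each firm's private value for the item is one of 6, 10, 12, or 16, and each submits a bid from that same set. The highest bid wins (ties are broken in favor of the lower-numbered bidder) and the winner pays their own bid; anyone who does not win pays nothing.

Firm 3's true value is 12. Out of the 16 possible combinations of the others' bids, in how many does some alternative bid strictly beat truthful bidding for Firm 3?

1

Others bid (6, 6): truth gives 0; bid 10 gives 2 > 0. Violating.
Others bid (6, 10): truth gives 0; no alternative beats it.
Others bid (6, 12): truth gives 0; no alternative beats it.
(Checking all 16 profiles: 1 has a profitable deviation, 15 do not.)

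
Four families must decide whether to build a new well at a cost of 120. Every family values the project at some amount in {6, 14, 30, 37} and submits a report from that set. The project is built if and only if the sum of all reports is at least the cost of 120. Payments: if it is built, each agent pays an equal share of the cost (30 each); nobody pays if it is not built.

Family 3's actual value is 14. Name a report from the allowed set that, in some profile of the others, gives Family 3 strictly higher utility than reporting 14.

Suppose Family 1 reports 37, Family 2 reports 37 and Family 4 reports 37.
Report 14: project built, pays 30, utility 14 - 30 = -16.
Report 6: project not built, utility 0.
So reporting 6 beats truth here (0 > -16).

6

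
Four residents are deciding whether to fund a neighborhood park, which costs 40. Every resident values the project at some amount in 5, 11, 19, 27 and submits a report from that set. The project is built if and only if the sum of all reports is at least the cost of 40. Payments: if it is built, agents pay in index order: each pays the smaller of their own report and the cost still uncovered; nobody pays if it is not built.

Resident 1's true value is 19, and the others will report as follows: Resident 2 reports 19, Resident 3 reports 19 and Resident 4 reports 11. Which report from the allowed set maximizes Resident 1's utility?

5

Report 5: project built, pays 5, utility 19 - 5 = 14.
Report 11: project built, pays 11, utility 19 - 11 = 8.
Report 19: project built, pays 19, utility 19 - 19 = 0.
Report 27: project built, pays 27, utility 19 - 27 = -8.
The best choice is 5 with utility 14.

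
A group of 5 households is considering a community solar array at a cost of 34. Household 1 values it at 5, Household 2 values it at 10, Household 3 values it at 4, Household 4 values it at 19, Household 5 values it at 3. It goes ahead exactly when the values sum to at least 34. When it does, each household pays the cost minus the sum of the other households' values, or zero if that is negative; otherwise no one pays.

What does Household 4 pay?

12

Total value 41 ≥ cost 34, so the project is built.
The other households' values sum to 22.
Cost minus that sum is 34 - 22 = 12.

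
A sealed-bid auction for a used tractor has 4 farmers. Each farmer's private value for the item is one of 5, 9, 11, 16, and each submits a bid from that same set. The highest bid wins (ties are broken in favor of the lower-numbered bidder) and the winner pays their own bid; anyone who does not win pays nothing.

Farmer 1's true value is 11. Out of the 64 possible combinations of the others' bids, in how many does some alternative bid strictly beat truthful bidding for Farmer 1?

8

Others bid (5, 5, 5): truth gives 0; bid 5 gives 6 > 0. Violating.
Others bid (5, 5, 9): truth gives 0; bid 9 gives 2 > 0. Violating.
Others bid (5, 9, 5): truth gives 0; bid 9 gives 2 > 0. Violating.
Others bid (5, 9, 9): truth gives 0; bid 9 gives 2 > 0. Violating.
Others bid (5, 5, 11): truth gives 0; no alternative beats it.
Others bid (5, 5, 16): truth gives 0; no alternative beats it.
(Checking all 64 profiles: 8 have a profitable deviation, 56 do not.)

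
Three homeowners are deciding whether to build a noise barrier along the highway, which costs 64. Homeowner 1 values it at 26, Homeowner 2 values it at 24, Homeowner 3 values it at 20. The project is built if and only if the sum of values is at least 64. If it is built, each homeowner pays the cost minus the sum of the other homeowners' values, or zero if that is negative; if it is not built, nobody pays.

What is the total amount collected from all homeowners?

52

Total value 70 ≥ cost 64, so it is built.
Homeowner 1: others sum to 44; max(0, 64 - 44) = 20.
Homeowner 2: others sum to 46; max(0, 64 - 46) = 18.
Homeowner 3: others sum to 50; max(0, 64 - 50) = 14.
Total collected = 20 + 18 + 14 = 52.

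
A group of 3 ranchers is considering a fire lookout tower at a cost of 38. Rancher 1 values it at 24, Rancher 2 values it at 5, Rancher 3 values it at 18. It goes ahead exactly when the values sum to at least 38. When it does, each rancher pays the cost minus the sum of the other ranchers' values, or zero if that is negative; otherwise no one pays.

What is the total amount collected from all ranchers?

24

Total value 47 ≥ cost 38, so it is built.
Rancher 1: others sum to 23; max(0, 38 - 23) = 15.
Rancher 2: others sum to 42; max(0, 38 - 42) = 0.
Rancher 3: others sum to 29; max(0, 38 - 29) = 9.
Total collected = 15 + 0 + 9 = 24.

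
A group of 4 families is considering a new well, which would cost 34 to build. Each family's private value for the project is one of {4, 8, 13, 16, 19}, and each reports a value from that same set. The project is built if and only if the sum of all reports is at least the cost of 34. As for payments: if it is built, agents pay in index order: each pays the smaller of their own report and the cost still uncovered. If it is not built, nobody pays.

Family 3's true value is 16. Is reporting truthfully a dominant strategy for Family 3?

No

Consider the case where Family 1 reports 4, Family 2 reports 4 and Family 4 reports 13.
Truthful report 16: project built, pays 16, utility 16 - 16 = 0.
Report 13 instead: project built, pays 13, utility 16 - 13 = 3.
Since 3 > 0, reporting 13 is strictly better here, so truthful reporting is not dominant.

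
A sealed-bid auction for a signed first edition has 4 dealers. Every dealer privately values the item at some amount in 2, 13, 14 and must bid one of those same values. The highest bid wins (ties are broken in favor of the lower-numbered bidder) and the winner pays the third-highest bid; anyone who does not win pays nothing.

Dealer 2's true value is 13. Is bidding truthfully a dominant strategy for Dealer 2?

No

Consider the case where Dealer 1 bids 2, Dealer 3 bids 2 and Dealer 4 bids 14.
Truthful bid 13: loses, pays 0, utility 0.
Bid 14 instead: wins, pays 2, utility 13 - 2 = 11.
Since 11 > 0, bidding 14 is strictly better here, so truthful bidding is not dominant.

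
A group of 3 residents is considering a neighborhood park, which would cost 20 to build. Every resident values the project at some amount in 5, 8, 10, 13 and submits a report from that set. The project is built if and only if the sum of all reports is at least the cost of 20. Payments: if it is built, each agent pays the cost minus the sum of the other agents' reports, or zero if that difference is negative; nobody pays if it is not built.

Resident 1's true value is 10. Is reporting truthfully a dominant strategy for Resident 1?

Check each profile of the others' reports and compare truth against every alternative report.
Others report (8, 13): truth gives 10, best alternative gives 10.
Others report (10, 10): truth gives 10, best alternative gives 10.
Others report (10, 13): truth gives 10, best alternative gives 10.
Others report (13, 8): truth gives 10, best alternative gives 10.
Others report (13, 10): truth gives 10, best alternative gives 10.
Others report (13, 13): truth gives 10, best alternative gives 10.
(Remaining 10 profiles checked similarly; truth is weakly best in each.)
In every case the truthful report is at least as good as any alternative, so it is a dominant strategy.

Yes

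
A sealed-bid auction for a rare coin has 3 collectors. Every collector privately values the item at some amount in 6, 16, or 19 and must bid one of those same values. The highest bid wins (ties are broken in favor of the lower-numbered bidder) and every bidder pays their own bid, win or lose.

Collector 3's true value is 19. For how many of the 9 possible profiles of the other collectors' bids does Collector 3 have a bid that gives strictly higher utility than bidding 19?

6

Others bid (6, 6): truth gives 0; bid 16 gives 3 > 0. Violating.
Others bid (6, 19): truth gives -19; bid 6 gives -6 > -19. Violating.
Others bid (16, 19): truth gives -19; bid 6 gives -6 > -19. Violating.
Others bid (19, 6): truth gives -19; bid 6 gives -6 > -19. Violating.
Others bid (6, 16): truth gives 0; no alternative beats it.
Others bid (16, 6): truth gives 0; no alternative beats it.
(Checking all 9 profiles: 6 have a profitable deviation, 3 do not.)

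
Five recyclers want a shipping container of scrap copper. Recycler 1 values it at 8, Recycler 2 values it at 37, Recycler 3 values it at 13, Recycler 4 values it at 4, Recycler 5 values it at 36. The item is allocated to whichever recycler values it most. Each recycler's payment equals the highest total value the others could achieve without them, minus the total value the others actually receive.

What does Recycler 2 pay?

36

Recycler 2 has the highest value and receives the item.
Without Recycler 2, the item would go to the next-highest value, 36, so the others could achieve 36.
With Recycler 2 present and winning, the others receive nothing, so their total is 0.
Payment = 36 - 0 = 36.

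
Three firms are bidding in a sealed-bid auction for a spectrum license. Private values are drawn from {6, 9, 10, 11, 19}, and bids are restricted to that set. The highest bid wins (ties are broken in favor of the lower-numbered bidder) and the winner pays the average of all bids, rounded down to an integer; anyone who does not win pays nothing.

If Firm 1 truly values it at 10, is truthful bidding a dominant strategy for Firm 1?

Consider the case where Firm 2 bids 6 and Firm 3 bids 6.
Truthful bid 10: wins, pays 7, utility 10 - 7 = 3.
Bid 6 instead: wins, pays 6, utility 10 - 6 = 4.
Since 4 > 3, bidding 6 is strictly better here, so truthful bidding is not dominant.

No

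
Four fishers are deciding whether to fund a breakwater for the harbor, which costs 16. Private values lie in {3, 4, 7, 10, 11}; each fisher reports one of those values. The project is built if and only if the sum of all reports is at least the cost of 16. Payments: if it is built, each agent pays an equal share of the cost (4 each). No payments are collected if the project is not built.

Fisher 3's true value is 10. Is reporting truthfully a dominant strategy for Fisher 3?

Yes

Check each profile of the others' reports and compare truth against every alternative report.
Others report (3, 3, 3): truth gives 6, best alternative gives 6.
Others report (3, 3, 4): truth gives 6, best alternative gives 6.
Others report (3, 3, 7): truth gives 6, best alternative gives 6.
Others report (3, 3, 10): truth gives 6, best alternative gives 6.
Others report (3, 3, 11): truth gives 6, best alternative gives 6.
Others report (3, 4, 3): truth gives 6, best alternative gives 6.
(Remaining 119 profiles checked similarly; truth is weakly best in each.)
In every case the truthful report is at least as good as any alternative, so it is a dominant strategy.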